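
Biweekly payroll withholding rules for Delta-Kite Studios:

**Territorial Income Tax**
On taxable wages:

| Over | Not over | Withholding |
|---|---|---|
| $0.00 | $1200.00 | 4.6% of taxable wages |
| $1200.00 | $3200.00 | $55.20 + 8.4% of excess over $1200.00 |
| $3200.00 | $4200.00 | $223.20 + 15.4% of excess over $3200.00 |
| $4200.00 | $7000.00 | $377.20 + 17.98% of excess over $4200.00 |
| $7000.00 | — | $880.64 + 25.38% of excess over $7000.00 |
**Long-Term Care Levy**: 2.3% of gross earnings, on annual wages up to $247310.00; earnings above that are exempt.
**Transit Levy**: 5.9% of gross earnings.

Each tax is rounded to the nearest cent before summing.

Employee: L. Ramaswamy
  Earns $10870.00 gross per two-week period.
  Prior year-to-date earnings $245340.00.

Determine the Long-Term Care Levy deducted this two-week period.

Long-Term Care Levy: cap $247310.00 − YTD $245340.00 = $1970.00 subject; 2.3% × $1970.00 = $45.31

$45.31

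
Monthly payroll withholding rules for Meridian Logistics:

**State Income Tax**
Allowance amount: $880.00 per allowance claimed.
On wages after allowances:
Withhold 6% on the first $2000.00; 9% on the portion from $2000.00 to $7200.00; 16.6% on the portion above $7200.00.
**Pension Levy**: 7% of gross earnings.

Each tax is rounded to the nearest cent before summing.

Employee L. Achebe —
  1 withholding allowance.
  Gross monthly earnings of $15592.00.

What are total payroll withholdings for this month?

State Income Tax: taxable = $15592.00 − 1×$880.00 = $14712.00
  $588.00 + 16.6% × ($14712.00 − $7200.00) = $588.00 + 16.6% × $7512.00 = $1834.99
Pension Levy: 7% × $15592.00 = $1091.44
Total: $1834.99 + $1091.44 = $2926.43

$2926.43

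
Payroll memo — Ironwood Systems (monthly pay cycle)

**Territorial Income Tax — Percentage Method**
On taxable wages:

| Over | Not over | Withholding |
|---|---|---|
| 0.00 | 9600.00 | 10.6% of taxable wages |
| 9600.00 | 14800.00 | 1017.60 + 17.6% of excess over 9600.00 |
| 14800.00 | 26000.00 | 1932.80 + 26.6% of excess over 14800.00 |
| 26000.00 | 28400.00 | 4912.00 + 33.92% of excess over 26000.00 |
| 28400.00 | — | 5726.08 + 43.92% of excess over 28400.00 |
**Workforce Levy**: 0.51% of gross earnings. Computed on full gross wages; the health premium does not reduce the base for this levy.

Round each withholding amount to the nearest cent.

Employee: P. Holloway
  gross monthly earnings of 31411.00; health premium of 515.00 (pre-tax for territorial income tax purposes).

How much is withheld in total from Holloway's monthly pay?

Territorial Income Tax: taxable = 31411.00 − 515.00 = 30896.00
  5726.08 + 43.92% × (30896.00 − 28400.00) = 5726.08 + 43.92% × 2496.00 = 6822.32
Workforce Levy: 0.51% × 31411.00 = 160.20
Total: 6822.32 + 160.20 = 6982.52

6982.52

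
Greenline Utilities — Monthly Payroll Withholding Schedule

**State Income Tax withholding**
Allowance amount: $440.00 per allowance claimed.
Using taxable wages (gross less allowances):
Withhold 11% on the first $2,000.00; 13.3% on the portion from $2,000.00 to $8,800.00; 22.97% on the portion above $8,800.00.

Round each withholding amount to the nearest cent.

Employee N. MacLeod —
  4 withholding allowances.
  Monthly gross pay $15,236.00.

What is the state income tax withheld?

State Income Tax: taxable = $15,236.00 − 4×$440.00 = $13,476.00
  $1,124.40 + 22.97% × ($13,476.00 − $8,800.00) = $1,124.40 + 22.97% × $4,676.00 = $2,198.48

$2,198.48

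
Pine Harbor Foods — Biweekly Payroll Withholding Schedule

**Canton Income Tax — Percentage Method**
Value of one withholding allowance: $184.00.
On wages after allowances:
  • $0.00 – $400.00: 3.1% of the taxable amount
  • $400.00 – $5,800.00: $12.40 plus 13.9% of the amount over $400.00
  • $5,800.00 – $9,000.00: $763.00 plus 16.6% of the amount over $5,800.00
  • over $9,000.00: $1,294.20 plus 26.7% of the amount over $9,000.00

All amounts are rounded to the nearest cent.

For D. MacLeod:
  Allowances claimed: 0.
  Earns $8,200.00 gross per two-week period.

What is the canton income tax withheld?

Canton Income Tax: taxable = $8,200.00
  $763.00 + 16.6% × ($8,200.00 − $5,800.00) = $763.00 + 16.6% × $2,400.00 = $1,161.40

$1,161.40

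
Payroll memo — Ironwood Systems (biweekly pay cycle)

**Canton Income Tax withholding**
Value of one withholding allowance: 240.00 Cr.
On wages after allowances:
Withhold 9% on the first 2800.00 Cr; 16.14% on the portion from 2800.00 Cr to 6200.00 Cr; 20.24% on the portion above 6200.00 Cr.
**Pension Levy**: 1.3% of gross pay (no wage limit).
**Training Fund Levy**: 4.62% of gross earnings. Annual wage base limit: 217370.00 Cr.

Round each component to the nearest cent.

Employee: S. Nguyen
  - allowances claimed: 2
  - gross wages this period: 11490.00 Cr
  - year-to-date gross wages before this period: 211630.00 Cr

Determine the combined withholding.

2188.86 Cr

Canton Income Tax: taxable = 11490.00 Cr − 2×240.00 Cr = 11010.00 Cr
  800.76 Cr + 20.24% × (11010.00 Cr − 6200.00 Cr) = 800.76 Cr + 20.24% × 4810.00 Cr = 1774.30 Cr
Pension Levy: 1.3% × 11490.00 Cr = 149.37 Cr
Training Fund Levy: cap 217370.00 Cr − YTD 211630.00 Cr = 5740.00 Cr subject; 4.62% × 5740.00 Cr = 265.19 Cr
Total: 1774.30 Cr + 149.37 Cr + 265.19 Cr = 2188.86 Cr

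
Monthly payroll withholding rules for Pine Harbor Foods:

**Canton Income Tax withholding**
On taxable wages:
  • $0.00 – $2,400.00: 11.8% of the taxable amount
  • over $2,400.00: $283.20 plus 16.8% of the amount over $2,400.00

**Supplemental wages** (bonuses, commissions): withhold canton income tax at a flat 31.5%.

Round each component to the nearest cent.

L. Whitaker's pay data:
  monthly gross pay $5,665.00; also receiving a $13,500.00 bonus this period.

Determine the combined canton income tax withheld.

Canton Income Tax: taxable = $5,665.00
  $283.20 + 16.8% × ($5,665.00 − $2,400.00) = $283.20 + 16.8% × $3,265.00 = $831.72
Supplemental (31.5% flat on bonus): 31.5% × $13,500.00 = $4,252.50
Total canton income tax: $831.72 + $4,252.50 = $5,084.22

$5,084.22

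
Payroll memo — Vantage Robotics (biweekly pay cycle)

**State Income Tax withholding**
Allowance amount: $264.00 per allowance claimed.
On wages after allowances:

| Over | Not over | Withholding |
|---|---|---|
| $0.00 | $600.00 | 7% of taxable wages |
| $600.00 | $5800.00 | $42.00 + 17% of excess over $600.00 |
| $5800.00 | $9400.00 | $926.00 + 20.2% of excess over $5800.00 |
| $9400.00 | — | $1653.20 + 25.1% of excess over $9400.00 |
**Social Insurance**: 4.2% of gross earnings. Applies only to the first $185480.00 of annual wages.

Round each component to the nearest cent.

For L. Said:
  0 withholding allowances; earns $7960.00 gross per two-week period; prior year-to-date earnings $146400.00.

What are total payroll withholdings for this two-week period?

State Income Tax: taxable = $7960.00
  $926.00 + 20.2% × ($7960.00 − $5800.00) = $926.00 + 20.2% × $2160.00 = $1362.32
Social Insurance: 4.2% × $7960.00 = $334.32
Total: $1362.32 + $334.32 = $1696.64

$1696.64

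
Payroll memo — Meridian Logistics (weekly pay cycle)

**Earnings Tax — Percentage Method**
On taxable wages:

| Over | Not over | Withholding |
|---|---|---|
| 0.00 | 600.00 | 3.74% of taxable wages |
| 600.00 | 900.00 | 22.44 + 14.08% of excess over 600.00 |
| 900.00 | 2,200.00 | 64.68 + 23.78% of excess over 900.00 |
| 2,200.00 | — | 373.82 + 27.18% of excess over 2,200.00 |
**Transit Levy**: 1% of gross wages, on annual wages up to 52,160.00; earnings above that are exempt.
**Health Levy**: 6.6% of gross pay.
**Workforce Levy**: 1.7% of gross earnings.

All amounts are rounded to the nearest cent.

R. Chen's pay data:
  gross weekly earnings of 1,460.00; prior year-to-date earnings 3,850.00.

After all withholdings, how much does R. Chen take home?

1,126.37

Earnings Tax: taxable = 1,460.00
  64.68 + 23.78% × (1,460.00 − 900.00) = 64.68 + 23.78% × 560.00 = 197.85
Transit Levy: 1% × 1,460.00 = 14.60
Health Levy: 6.6% × 1,460.00 = 96.36
Workforce Levy: 1.7% × 1,460.00 = 24.82
Total withheld: 197.85 + 14.60 + 96.36 + 24.82 = 333.63
Net pay: 1,460.00 − 333.63 = 1,126.37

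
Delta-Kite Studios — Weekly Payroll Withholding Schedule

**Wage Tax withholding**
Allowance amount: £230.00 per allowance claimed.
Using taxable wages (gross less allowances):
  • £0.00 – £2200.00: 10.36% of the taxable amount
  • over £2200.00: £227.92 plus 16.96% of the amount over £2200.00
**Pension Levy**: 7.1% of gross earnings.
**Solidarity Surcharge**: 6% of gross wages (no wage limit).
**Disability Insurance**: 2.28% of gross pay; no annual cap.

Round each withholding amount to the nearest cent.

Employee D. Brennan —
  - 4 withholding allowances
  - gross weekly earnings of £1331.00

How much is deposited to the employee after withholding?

Wage Tax: taxable = £1331.00 − 4×£230.00 = £411.00
  10.36% × £411.00 = £42.58
Pension Levy: 7.1% × £1331.00 = £94.50
Solidarity Surcharge: 6% × £1331.00 = £79.86
Disability Insurance: 2.28% × £1331.00 = £30.35
Total withheld: £42.58 + £94.50 + £79.86 + £30.35 = £247.29
Net pay: £1331.00 − £247.29 = £1083.71

£1083.71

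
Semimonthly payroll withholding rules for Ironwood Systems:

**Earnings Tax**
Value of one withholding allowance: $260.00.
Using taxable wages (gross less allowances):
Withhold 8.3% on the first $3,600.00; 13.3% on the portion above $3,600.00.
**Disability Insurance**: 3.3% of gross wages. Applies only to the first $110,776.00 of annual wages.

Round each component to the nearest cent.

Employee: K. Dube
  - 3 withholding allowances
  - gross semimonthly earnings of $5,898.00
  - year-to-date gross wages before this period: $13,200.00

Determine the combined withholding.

$695.32

Earnings Tax: taxable = $5,898.00 − 3×$260.00 = $5,118.00
  $298.80 + 13.3% × ($5,118.00 − $3,600.00) = $298.80 + 13.3% × $1,518.00 = $500.69
Disability Insurance: 3.3% × $5,898.00 = $194.63
Total: $500.69 + $194.63 = $695.32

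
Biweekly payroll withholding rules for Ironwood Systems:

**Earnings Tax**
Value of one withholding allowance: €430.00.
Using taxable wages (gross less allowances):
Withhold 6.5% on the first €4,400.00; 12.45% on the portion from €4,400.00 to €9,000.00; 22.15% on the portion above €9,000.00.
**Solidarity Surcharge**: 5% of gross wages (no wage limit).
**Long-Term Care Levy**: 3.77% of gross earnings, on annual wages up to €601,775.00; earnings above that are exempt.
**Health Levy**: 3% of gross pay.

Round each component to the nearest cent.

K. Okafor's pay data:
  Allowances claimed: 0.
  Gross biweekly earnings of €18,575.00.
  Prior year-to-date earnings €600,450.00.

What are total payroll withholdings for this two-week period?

€4,515.51

Earnings Tax: taxable = €18,575.00
  €858.70 + 22.15% × (€18,575.00 − €9,000.00) = €858.70 + 22.15% × €9,575.00 = €2,979.56
Solidarity Surcharge: 5% × €18,575.00 = €928.75
Long-Term Care Levy: cap €601,775.00 − YTD €600,450.00 = €1,325.00 subject; 3.77% × €1,325.00 = €49.95
Health Levy: 3% × €18,575.00 = €557.25
Total: €2,979.56 + €928.75 + €49.95 + €557.25 = €4,515.51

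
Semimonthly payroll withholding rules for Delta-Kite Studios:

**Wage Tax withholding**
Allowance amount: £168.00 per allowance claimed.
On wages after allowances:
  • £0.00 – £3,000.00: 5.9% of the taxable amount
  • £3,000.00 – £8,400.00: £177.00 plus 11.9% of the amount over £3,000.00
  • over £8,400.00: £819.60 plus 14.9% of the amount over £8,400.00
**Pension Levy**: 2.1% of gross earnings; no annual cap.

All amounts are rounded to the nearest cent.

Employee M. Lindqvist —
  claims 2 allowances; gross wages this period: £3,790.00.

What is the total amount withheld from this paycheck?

£310.62

Wage Tax: taxable = £3,790.00 − 2×£168.00 = £3,454.00
  £177.00 + 11.9% × (£3,454.00 − £3,000.00) = £177.00 + 11.9% × £454.00 = £231.03
Pension Levy: 2.1% × £3,790.00 = £79.59
Total: £231.03 + £79.59 = £310.62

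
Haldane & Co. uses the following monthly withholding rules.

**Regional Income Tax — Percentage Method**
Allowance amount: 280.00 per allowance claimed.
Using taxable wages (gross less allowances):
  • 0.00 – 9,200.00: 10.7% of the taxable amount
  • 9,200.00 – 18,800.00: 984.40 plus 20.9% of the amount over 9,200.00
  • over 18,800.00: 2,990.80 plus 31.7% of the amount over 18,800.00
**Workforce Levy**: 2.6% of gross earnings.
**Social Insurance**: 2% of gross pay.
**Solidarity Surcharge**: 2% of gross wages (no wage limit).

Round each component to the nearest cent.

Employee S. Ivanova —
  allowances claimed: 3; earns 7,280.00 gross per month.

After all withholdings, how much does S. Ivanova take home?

Regional Income Tax: taxable = 7,280.00 − 3×280.00 = 6,440.00
  10.7% × 6,440.00 = 689.08
Workforce Levy: 2.6% × 7,280.00 = 189.28
Social Insurance: 2% × 7,280.00 = 145.60
Solidarity Surcharge: 2% × 7,280.00 = 145.60
Total withheld: 689.08 + 189.28 + 145.60 + 145.60 = 1,169.56
Net pay: 7,280.00 − 1,169.56 = 6,110.44

6,110.44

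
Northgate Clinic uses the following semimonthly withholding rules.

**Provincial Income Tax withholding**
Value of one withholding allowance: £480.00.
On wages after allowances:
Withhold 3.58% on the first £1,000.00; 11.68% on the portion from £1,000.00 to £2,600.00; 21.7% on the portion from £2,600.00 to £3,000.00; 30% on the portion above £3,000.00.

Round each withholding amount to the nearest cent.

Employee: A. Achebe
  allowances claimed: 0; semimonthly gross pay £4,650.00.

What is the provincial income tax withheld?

£804.48

Provincial Income Tax: taxable = £4,650.00
  £309.48 + 30% × (£4,650.00 − £3,000.00) = £309.48 + 30% × £1,650.00 = £804.48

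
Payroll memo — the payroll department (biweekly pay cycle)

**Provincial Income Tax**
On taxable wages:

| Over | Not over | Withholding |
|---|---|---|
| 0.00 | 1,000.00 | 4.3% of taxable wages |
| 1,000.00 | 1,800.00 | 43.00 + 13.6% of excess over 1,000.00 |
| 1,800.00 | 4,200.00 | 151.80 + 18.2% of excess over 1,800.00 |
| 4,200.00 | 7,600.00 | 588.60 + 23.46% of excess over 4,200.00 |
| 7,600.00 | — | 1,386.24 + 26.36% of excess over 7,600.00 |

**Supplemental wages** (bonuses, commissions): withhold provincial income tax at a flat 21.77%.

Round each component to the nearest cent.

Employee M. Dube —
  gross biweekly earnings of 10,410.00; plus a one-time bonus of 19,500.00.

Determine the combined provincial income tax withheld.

6,372.11

Provincial Income Tax: taxable = 10,410.00
  1,386.24 + 26.36% × (10,410.00 − 7,600.00) = 1,386.24 + 26.36% × 2,810.00 = 2,126.96
Supplemental (21.77% flat on bonus): 21.77% × 19,500.00 = 4,245.15
Total provincial income tax: 2,126.96 + 4,245.15 = 6,372.11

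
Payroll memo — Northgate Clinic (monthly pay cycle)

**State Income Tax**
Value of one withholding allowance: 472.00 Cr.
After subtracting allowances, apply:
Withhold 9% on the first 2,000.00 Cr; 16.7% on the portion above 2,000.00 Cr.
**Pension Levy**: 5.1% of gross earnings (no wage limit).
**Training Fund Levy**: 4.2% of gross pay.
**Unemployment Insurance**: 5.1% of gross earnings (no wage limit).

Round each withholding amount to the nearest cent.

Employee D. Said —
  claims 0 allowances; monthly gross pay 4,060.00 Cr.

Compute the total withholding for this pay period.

1,108.66 Cr

State Income Tax: taxable = 4,060.00 Cr
  180.00 Cr + 16.7% × (4,060.00 Cr − 2,000.00 Cr) = 180.00 Cr + 16.7% × 2,060.00 Cr = 524.02 Cr
Pension Levy: 5.1% × 4,060.00 Cr = 207.06 Cr
Training Fund Levy: 4.2% × 4,060.00 Cr = 170.52 Cr
Unemployment Insurance: 5.1% × 4,060.00 Cr = 207.06 Cr
Total: 524.02 Cr + 207.06 Cr + 170.52 Cr + 207.06 Cr = 1,108.66 Cr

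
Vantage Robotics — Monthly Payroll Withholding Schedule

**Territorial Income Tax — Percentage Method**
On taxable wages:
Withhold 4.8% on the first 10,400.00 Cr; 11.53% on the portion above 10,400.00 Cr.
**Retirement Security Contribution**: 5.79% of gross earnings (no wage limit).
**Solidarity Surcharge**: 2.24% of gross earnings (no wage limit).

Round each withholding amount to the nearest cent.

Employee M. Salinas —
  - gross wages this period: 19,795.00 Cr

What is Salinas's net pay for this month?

Territorial Income Tax: taxable = 19,795.00 Cr
  499.20 Cr + 11.53% × (19,795.00 Cr − 10,400.00 Cr) = 499.20 Cr + 11.53% × 9,395.00 Cr = 1,582.44 Cr
Retirement Security Contribution: 5.79% × 19,795.00 Cr = 1,146.13 Cr
Solidarity Surcharge: 2.24% × 19,795.00 Cr = 443.41 Cr
Total withheld: 1,582.44 Cr + 1,146.13 Cr + 443.41 Cr = 3,171.98 Cr
Net pay: 19,795.00 Cr − 3,171.98 Cr = 16,623.02 Cr

16,623.02 Cr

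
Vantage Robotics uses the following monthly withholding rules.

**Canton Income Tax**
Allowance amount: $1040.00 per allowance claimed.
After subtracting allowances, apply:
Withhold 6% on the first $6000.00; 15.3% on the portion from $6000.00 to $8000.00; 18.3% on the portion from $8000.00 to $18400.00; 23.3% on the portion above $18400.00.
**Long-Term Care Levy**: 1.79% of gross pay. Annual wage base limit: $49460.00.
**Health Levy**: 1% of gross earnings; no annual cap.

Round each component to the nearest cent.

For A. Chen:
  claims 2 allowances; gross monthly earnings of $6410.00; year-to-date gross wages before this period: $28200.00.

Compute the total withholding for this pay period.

Canton Income Tax: taxable = $6410.00 − 2×$1040.00 = $4330.00
  6% × $4330.00 = $259.80
Long-Term Care Levy: 1.79% × $6410.00 = $114.74
Health Levy: 1% × $6410.00 = $64.10
Total: $259.80 + $114.74 + $64.10 = $438.64

$438.64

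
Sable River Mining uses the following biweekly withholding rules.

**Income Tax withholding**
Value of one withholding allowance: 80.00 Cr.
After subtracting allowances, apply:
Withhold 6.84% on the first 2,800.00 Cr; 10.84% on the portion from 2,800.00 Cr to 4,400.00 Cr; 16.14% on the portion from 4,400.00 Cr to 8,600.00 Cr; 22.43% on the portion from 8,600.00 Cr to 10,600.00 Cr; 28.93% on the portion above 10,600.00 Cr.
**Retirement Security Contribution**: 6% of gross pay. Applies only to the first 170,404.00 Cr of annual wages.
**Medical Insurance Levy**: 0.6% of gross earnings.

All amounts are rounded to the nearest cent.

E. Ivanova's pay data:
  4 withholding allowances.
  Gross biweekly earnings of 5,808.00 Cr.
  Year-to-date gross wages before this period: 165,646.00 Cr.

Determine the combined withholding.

860.89 Cr

Income Tax: taxable = 5,808.00 Cr − 4×80.00 Cr = 5,488.00 Cr
  364.96 Cr + 16.14% × (5,488.00 Cr − 4,400.00 Cr) = 364.96 Cr + 16.14% × 1,088.00 Cr = 540.56 Cr
Retirement Security Contribution: cap 170,404.00 Cr − YTD 165,646.00 Cr = 4,758.00 Cr subject; 6% × 4,758.00 Cr = 285.48 Cr
Medical Insurance Levy: 0.6% × 5,808.00 Cr = 34.85 Cr
Total: 540.56 Cr + 285.48 Cr + 34.85 Cr = 860.89 Cr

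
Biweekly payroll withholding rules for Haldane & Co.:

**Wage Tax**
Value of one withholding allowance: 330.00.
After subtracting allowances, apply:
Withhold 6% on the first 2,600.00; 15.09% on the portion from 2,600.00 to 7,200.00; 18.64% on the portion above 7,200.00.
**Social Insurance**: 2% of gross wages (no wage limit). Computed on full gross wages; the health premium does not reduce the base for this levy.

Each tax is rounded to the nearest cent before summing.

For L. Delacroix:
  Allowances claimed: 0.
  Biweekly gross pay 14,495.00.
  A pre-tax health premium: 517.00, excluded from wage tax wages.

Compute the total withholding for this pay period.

Wage Tax: taxable = 14,495.00 − 517.00 = 13,978.00
  850.14 + 18.64% × (13,978.00 − 7,200.00) = 850.14 + 18.64% × 6,778.00 = 2,113.56
Social Insurance: 2% × 14,495.00 = 289.90
Total: 2,113.56 + 289.90 = 2,403.46

2,403.46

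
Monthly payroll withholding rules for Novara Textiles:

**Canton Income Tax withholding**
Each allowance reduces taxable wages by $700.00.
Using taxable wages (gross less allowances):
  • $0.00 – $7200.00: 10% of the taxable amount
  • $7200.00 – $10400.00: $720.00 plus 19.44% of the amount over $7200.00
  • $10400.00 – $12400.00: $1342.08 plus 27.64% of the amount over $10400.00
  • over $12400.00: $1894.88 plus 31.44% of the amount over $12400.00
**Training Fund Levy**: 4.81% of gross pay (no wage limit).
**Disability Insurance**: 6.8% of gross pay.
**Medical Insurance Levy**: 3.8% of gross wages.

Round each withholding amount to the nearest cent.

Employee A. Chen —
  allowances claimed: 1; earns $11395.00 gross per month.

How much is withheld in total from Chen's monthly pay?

Canton Income Tax: taxable = $11395.00 − 1×$700.00 = $10695.00
  $1342.08 + 27.64% × ($10695.00 − $10400.00) = $1342.08 + 27.64% × $295.00 = $1423.62
Training Fund Levy: 4.81% × $11395.00 = $548.10
Disability Insurance: 6.8% × $11395.00 = $774.86
Medical Insurance Levy: 3.8% × $11395.00 = $433.01
Total: $1423.62 + $548.10 + $774.86 + $433.01 = $3179.59

$3179.59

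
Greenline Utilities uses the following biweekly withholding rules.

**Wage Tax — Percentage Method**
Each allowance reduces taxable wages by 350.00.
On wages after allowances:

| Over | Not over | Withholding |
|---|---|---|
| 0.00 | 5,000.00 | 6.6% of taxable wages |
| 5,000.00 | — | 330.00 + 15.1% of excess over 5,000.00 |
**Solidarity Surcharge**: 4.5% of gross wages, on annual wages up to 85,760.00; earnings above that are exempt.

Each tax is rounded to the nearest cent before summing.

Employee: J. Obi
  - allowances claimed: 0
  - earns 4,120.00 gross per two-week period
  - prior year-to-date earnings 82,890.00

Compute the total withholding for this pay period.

Wage Tax: taxable = 4,120.00
  6.6% × 4,120.00 = 271.92
Solidarity Surcharge: cap 85,760.00 − YTD 82,890.00 = 2,870.00 subject; 4.5% × 2,870.00 = 129.15
Total: 271.92 + 129.15 = 401.07

401.07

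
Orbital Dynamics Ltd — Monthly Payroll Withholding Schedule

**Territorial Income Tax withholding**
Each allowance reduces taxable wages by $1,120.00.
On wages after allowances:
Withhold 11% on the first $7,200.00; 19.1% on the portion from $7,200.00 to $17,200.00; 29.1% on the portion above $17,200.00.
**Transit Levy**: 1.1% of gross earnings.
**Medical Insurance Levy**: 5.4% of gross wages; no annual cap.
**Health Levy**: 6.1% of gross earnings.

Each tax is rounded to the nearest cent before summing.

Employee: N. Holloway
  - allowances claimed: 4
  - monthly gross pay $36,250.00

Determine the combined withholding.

Territorial Income Tax: taxable = $36,250.00 − 4×$1,120.00 = $31,770.00
  $2,702.00 + 29.1% × ($31,770.00 − $17,200.00) = $2,702.00 + 29.1% × $14,570.00 = $6,941.87
Transit Levy: 1.1% × $36,250.00 = $398.75
Medical Insurance Levy: 5.4% × $36,250.00 = $1,957.50
Health Levy: 6.1% × $36,250.00 = $2,211.25
Total: $6,941.87 + $398.75 + $1,957.50 + $2,211.25 = $11,509.37

$11,509.37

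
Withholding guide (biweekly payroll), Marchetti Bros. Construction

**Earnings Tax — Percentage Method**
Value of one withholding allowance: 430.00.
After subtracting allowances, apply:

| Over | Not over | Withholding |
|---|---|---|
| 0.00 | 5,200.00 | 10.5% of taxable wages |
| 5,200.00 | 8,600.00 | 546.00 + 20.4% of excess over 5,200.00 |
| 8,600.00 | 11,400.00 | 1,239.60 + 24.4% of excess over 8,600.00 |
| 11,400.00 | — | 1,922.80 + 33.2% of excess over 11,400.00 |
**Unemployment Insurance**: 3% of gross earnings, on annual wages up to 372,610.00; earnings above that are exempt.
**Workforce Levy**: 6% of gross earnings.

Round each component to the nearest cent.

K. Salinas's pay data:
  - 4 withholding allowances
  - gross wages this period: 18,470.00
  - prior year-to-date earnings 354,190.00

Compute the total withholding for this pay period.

Earnings Tax: taxable = 18,470.00 − 4×430.00 = 16,750.00
  1,922.80 + 33.2% × (16,750.00 − 11,400.00) = 1,922.80 + 33.2% × 5,350.00 = 3,699.00
Unemployment Insurance: cap 372,610.00 − YTD 354,190.00 = 18,420.00 subject; 3% × 18,420.00 = 552.60
Workforce Levy: 6% × 18,470.00 = 1,108.20
Total: 3,699.00 + 552.60 + 1,108.20 = 5,359.80

5,359.80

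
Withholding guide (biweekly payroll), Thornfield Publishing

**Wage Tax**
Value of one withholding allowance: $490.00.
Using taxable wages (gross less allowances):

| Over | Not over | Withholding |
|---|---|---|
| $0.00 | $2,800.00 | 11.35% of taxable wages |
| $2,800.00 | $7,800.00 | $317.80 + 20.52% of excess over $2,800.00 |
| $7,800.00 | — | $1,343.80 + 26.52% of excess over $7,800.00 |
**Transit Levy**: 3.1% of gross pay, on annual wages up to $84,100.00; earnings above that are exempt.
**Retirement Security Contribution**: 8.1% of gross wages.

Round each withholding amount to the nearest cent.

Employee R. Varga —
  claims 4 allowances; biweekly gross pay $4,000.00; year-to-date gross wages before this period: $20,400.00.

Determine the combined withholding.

Wage Tax: taxable = $4,000.00 − 4×$490.00 = $2,040.00
  11.35% × $2,040.00 = $231.54
Transit Levy: 3.1% × $4,000.00 = $124.00
Retirement Security Contribution: 8.1% × $4,000.00 = $324.00
Total: $231.54 + $124.00 + $324.00 = $679.54

$679.54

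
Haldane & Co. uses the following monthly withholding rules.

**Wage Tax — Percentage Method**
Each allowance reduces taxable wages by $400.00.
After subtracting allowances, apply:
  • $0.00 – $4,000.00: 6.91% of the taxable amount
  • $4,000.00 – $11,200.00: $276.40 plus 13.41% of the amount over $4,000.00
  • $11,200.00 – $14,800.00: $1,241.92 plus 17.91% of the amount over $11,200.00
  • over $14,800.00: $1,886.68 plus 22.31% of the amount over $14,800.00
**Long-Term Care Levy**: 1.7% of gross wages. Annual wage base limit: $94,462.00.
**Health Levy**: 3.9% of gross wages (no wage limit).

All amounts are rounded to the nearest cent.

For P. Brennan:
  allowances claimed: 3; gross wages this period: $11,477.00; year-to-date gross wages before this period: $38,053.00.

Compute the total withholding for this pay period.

Wage Tax: taxable = $11,477.00 − 3×$400.00 = $10,277.00
  $276.40 + 13.41% × ($10,277.00 − $4,000.00) = $276.40 + 13.41% × $6,277.00 = $1,118.15
Long-Term Care Levy: 1.7% × $11,477.00 = $195.11
Health Levy: 3.9% × $11,477.00 = $447.60
Total: $1,118.15 + $195.11 + $447.60 = $1,760.86

$1,760.86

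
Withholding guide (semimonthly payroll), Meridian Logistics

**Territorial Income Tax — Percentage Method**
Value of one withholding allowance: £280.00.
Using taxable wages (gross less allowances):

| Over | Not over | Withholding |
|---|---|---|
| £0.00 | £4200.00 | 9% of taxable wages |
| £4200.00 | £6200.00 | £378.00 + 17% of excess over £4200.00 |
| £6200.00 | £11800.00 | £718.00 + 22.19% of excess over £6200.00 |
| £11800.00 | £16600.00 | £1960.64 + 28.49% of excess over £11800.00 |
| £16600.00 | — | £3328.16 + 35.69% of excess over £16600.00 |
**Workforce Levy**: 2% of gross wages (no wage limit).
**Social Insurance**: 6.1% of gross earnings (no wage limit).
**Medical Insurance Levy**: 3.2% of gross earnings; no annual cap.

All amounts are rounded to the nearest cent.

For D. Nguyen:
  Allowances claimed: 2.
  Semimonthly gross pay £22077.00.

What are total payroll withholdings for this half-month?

Territorial Income Tax: taxable = £22077.00 − 2×£280.00 = £21517.00
  £3328.16 + 35.69% × (£21517.00 − £16600.00) = £3328.16 + 35.69% × £4917.00 = £5083.04
Workforce Levy: 2% × £22077.00 = £441.54
Social Insurance: 6.1% × £22077.00 = £1346.70
Medical Insurance Levy: 3.2% × £22077.00 = £706.46
Total: £5083.04 + £441.54 + £1346.70 + £706.46 = £7577.74

£7577.74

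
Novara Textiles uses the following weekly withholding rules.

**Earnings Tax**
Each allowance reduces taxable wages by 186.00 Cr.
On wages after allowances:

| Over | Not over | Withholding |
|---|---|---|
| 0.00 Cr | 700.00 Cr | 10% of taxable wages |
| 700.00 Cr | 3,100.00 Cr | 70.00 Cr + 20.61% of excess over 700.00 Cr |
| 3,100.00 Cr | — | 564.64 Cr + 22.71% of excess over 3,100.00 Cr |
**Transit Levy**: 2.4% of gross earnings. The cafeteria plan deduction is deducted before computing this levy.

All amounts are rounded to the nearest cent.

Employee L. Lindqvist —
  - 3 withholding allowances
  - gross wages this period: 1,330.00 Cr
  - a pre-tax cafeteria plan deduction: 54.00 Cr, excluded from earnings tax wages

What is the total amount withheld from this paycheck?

104.33 Cr

Earnings Tax: taxable = 1,330.00 Cr − 54.00 Cr − 3×186.00 Cr = 718.00 Cr
  70.00 Cr + 20.61% × (718.00 Cr − 700.00 Cr) = 70.00 Cr + 20.61% × 18.00 Cr = 73.71 Cr
Transit Levy: 2.4% × 1,276.00 Cr = 30.62 Cr
Total: 73.71 Cr + 30.62 Cr = 104.33 Cr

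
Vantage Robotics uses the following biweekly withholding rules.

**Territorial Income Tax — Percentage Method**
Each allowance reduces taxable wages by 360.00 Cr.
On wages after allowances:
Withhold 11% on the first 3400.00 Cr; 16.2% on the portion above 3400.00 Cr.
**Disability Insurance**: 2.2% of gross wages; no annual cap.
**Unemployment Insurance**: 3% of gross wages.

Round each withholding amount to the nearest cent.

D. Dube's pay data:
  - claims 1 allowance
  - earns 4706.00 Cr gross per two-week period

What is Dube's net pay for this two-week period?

3934.04 Cr

Territorial Income Tax: taxable = 4706.00 Cr − 1×360.00 Cr = 4346.00 Cr
  374.00 Cr + 16.2% × (4346.00 Cr − 3400.00 Cr) = 374.00 Cr + 16.2% × 946.00 Cr = 527.25 Cr
Disability Insurance: 2.2% × 4706.00 Cr = 103.53 Cr
Unemployment Insurance: 3% × 4706.00 Cr = 141.18 Cr
Total withheld: 527.25 Cr + 103.53 Cr + 141.18 Cr = 771.96 Cr
Net pay: 4706.00 Cr − 771.96 Cr = 3934.04 Cr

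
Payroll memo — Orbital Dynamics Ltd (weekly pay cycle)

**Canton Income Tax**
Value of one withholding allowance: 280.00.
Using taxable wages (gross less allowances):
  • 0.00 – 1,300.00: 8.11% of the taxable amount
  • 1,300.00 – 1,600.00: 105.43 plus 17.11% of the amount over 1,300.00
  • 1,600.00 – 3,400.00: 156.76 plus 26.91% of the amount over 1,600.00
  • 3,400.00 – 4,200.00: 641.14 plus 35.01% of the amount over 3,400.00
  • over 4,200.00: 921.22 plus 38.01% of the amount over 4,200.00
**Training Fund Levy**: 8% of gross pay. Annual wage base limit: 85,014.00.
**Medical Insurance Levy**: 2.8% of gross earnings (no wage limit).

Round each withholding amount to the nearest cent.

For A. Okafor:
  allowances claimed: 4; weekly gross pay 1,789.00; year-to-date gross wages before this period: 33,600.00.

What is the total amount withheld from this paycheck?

Canton Income Tax: taxable = 1,789.00 − 4×280.00 = 669.00
  8.11% × 669.00 = 54.26
Training Fund Levy: 8% × 1,789.00 = 143.12
Medical Insurance Levy: 2.8% × 1,789.00 = 50.09
Total: 54.26 + 143.12 + 50.09 = 247.47

247.47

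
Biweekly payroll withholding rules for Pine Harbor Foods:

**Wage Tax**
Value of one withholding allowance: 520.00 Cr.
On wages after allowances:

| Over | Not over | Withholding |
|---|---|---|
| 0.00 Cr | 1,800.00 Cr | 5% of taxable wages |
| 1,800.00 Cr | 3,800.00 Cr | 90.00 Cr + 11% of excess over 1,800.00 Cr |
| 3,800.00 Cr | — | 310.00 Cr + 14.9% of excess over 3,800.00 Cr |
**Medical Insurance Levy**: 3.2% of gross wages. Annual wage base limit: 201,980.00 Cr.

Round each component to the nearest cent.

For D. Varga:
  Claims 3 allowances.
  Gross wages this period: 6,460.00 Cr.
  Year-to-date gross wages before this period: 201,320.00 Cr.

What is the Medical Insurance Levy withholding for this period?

21.12 Cr

Medical Insurance Levy: cap 201,980.00 Cr − YTD 201,320.00 Cr = 660.00 Cr subject; 3.2% × 660.00 Cr = 21.12 Cr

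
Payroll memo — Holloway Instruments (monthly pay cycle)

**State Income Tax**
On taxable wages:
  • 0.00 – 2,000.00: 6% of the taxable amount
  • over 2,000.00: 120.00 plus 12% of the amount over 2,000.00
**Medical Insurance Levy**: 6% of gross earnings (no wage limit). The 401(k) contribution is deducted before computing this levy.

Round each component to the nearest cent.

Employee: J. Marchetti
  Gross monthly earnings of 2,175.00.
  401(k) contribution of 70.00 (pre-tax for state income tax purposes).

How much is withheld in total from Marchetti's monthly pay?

State Income Tax: taxable = 2,175.00 − 70.00 = 2,105.00
  120.00 + 12% × (2,105.00 − 2,000.00) = 120.00 + 12% × 105.00 = 132.60
Medical Insurance Levy: 6% × 2,105.00 = 126.30
Total: 132.60 + 126.30 = 258.90

258.90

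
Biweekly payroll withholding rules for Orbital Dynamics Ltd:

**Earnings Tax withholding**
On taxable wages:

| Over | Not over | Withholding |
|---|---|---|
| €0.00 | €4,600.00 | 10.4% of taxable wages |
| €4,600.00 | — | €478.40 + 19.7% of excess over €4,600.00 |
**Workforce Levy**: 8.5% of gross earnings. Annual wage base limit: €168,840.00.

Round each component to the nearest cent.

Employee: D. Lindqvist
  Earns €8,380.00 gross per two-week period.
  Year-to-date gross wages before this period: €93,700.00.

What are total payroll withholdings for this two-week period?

Earnings Tax: taxable = €8,380.00
  €478.40 + 19.7% × (€8,380.00 − €4,600.00) = €478.40 + 19.7% × €3,780.00 = €1,223.06
Workforce Levy: 8.5% × €8,380.00 = €712.30
Total: €1,223.06 + €712.30 = €1,935.36

€1,935.36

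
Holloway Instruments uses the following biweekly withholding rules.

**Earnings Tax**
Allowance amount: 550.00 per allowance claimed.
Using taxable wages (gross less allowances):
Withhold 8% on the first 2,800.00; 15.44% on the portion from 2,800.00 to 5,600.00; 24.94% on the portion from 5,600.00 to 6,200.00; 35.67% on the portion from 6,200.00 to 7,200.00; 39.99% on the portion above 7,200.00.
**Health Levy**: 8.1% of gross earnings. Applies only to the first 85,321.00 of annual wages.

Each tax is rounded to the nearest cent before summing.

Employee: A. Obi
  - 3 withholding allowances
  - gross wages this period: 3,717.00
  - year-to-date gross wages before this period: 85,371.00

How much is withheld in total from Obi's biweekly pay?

165.36

Earnings Tax: taxable = 3,717.00 − 3×550.00 = 2,067.00
  8% × 2,067.00 = 165.36
Health Levy: YTD 85,371.00 ≥ cap 85,321.00 → 0.00
Total: 165.36 + 0.00 = 165.36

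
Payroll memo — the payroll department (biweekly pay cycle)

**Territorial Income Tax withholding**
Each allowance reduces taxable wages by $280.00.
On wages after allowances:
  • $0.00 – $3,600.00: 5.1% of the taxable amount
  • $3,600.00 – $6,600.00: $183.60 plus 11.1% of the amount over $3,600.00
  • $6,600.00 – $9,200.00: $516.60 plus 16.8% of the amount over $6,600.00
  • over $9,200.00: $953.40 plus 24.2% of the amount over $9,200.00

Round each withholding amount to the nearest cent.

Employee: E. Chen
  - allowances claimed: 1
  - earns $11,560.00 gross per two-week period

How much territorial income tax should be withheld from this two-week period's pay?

$1,456.76

Territorial Income Tax: taxable = $11,560.00 − 1×$280.00 = $11,280.00
  $953.40 + 24.2% × ($11,280.00 − $9,200.00) = $953.40 + 24.2% × $2,080.00 = $1,456.76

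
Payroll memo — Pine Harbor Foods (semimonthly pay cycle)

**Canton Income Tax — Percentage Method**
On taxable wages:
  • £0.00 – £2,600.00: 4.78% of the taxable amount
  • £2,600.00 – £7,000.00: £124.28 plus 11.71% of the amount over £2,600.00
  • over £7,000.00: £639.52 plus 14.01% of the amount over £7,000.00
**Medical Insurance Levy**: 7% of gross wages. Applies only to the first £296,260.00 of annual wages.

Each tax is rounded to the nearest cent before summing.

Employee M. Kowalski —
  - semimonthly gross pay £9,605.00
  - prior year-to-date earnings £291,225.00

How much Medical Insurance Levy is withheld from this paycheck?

£352.45

Medical Insurance Levy: cap £296,260.00 − YTD £291,225.00 = £5,035.00 subject; 7% × £5,035.00 = £352.45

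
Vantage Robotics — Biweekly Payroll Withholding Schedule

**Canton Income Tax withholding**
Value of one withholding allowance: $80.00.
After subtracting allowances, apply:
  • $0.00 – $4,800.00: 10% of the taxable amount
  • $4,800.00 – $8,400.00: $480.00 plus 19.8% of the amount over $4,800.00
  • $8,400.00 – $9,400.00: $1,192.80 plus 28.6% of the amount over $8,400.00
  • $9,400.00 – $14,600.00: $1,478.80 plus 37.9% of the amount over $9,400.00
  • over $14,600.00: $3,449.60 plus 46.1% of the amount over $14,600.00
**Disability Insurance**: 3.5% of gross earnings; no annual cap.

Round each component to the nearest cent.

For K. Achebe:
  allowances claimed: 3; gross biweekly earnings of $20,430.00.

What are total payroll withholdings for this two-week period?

$6,741.64

Canton Income Tax: taxable = $20,430.00 − 3×$80.00 = $20,190.00
  $3,449.60 + 46.1% × ($20,190.00 − $14,600.00) = $3,449.60 + 46.1% × $5,590.00 = $6,026.59
Disability Insurance: 3.5% × $20,430.00 = $715.05
Total: $6,026.59 + $715.05 = $6,741.64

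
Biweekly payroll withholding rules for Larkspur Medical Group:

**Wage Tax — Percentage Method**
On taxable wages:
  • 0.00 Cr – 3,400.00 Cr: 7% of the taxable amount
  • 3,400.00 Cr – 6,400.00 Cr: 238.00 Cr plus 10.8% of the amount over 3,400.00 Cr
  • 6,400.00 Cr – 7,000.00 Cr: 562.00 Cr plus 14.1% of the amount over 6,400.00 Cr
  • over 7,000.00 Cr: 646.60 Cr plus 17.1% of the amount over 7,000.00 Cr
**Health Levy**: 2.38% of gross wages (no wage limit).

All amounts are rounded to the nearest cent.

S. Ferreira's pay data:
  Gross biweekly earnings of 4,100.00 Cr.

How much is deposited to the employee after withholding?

Wage Tax: taxable = 4,100.00 Cr
  238.00 Cr + 10.8% × (4,100.00 Cr − 3,400.00 Cr) = 238.00 Cr + 10.8% × 700.00 Cr = 313.60 Cr
Health Levy: 2.38% × 4,100.00 Cr = 97.58 Cr
Total withheld: 313.60 Cr + 97.58 Cr = 411.18 Cr
Net pay: 4,100.00 Cr − 411.18 Cr = 3,688.82 Cr

3,688.82 Cr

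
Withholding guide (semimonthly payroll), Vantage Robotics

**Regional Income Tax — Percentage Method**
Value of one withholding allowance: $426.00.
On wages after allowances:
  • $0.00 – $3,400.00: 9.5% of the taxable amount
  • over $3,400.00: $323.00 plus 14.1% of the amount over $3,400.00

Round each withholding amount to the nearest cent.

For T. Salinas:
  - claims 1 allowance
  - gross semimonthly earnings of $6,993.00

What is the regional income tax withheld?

Regional Income Tax: taxable = $6,993.00 − 1×$426.00 = $6,567.00
  $323.00 + 14.1% × ($6,567.00 − $3,400.00) = $323.00 + 14.1% × $3,167.00 = $769.55

$769.55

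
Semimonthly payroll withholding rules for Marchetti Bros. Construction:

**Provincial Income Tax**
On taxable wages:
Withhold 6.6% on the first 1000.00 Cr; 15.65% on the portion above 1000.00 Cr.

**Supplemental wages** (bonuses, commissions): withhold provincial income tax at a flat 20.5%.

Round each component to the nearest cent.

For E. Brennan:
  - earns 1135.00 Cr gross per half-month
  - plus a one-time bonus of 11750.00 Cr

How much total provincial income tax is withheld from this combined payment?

Provincial Income Tax: taxable = 1135.00 Cr
  66.00 Cr + 15.65% × (1135.00 Cr − 1000.00 Cr) = 66.00 Cr + 15.65% × 135.00 Cr = 87.13 Cr
Supplemental (20.5% flat on bonus): 20.5% × 11750.00 Cr = 2408.75 Cr
Total provincial income tax: 87.13 Cr + 2408.75 Cr = 2495.88 Cr

2495.88 Cr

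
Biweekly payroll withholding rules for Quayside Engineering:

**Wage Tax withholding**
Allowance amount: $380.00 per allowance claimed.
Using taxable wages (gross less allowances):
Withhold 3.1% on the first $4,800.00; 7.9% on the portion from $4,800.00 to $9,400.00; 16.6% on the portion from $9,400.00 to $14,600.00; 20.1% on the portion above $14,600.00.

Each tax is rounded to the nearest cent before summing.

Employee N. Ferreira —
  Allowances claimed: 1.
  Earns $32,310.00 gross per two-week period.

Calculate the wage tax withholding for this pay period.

$4,858.73

Wage Tax: taxable = $32,310.00 − 1×$380.00 = $31,930.00
  $1,375.40 + 20.1% × ($31,930.00 − $14,600.00) = $1,375.40 + 20.1% × $17,330.00 = $4,858.73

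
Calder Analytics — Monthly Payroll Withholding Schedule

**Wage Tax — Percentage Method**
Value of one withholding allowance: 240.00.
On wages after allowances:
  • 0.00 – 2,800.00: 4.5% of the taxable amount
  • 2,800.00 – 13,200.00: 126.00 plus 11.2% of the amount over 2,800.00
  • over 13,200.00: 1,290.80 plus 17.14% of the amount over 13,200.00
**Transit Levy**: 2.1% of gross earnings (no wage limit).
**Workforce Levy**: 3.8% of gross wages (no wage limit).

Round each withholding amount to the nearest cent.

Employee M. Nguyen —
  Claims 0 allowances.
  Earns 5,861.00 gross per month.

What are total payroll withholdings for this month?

Wage Tax: taxable = 5,861.00
  126.00 + 11.2% × (5,861.00 − 2,800.00) = 126.00 + 11.2% × 3,061.00 = 468.83
Transit Levy: 2.1% × 5,861.00 = 123.08
Workforce Levy: 3.8% × 5,861.00 = 222.72
Total: 468.83 + 123.08 + 222.72 = 814.63

814.63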